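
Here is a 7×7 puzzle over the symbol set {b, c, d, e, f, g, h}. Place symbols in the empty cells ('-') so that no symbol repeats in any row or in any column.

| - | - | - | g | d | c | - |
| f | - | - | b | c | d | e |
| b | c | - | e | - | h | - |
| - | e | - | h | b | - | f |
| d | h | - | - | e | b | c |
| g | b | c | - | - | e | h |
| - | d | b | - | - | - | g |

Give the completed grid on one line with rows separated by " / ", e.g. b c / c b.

Cell (r1,c2): row 1 has {c,d,g}; column 2 has {b,c,d,e,h} → f.
Cell (r1,c7): row 1 has {c,d,f,g}; column 7 has {c,e,f,g,h} → b.
Cell (r2,c2): row 2 has {b,c,d,e,f}; column 2 has {b,c,d,e,f,h} → g.
Cell (r2,c3): row 2 has {b,c,d,e,f,g}; column 3 has {b,c} → h.
Cell (r3,c7): row 3 has {b,c,e,h}; column 7 has {b,c,e,f,g,h} → d.
Cell (r4,c1): row 4 has {b,e,f,h}; column 1 has {b,d,f,g} → c.
Cell (r4,c6): row 4 has {b,c,e,f,h}; column 6 has {b,c,d,e,h} → g.
Cell (r5,c4): row 5 has {b,c,d,e,h}; column 4 has {b,e,g,h} → f.
Cell (r6,c4): row 6 has {b,c,e,g,h}; column 4 has {b,e,f,g,h} → d.
Cell (r6,c5): row 6 has {b,c,d,e,g,h}; column 5 has {b,c,d,e} → f.
Cell (r7,c4): row 7 has {b,d,g}; column 4 has {b,d,e,f,g,h} → c.
Cell (r7,c5): row 7 has {b,c,d,g}; column 5 has {b,c,d,e,f} → h.
Cell (r7,c6): row 7 has {b,c,d,g,h}; column 6 has {b,c,d,e,g,h} → f.
Cell (r1,c3): row 1 has {b,c,d,f,g}; column 3 has {b,c,h} → e.
Cell (r3,c5): row 3 has {b,c,d,e,h}; column 5 has {b,c,d,e,f,h} → g.
Cell (r4,c3): row 4 has {b,c,e,f,g,h}; column 3 has {b,c,e,h} → d.
Cell (r5,c3): row 5 has {b,c,d,e,f,h}; column 3 has {b,c,d,e,h} → g.
Cell (r7,c1): row 7 has {b,c,d,f,g,h}; column 1 has {b,c,d,f,g} → e.
Cell (r1,c1): row 1 has {b,c,d,e,f,g}; column 1 has {b,c,d,e,f,g} → h.
Cell (r3,c3): row 3 has {b,c,d,e,g,h}; column 3 has {b,c,d,e,g,h} → f.

h f e g d c b / f g h b c d e / b c f e g h d / c e d h b g f / d h g f e b c / g b c d f e h / e d b c h f g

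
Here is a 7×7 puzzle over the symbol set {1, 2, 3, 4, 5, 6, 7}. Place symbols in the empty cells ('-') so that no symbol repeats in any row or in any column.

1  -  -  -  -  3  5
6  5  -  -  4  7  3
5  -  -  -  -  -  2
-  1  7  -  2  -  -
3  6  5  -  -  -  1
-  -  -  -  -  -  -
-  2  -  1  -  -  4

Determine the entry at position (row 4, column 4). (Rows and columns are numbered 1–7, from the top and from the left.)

At row 2, column 4: row 2 has {3,4,5,6,7}; column 4 has {1}; that leaves 2.
At row 4, column 1: row 4 has {1,2,7}; column 1 has {1,3,5,6}; that leaves 4.
At row 4, column 7: row 4 has {1,2,4,7}; column 7 has {1,2,3,4,5}; that leaves 6.
At row 5, column 5: row 5 has {1,3,5,6}; column 5 has {2,4}; that leaves 7.
At row 6, column 7: row 6 is empty so far; column 7 has {1,2,3,4,5,6}; that leaves 7.
At row 7, column 1: row 7 has {1,2,4}; column 1 has {1,3,4,5,6}; that leaves 7.
At row 1, column 5: row 1 has {1,3,5}; column 5 has {2,4,7}; that leaves 6.
At row 2, column 3: row 2 has {2,3,4,5,6,7}; column 3 has {5,7}; that leaves 1.
At row 4, column 6: row 4 has {1,2,4,6,7}; column 6 has {3,7}; that leaves 5.
At row 5, column 4: row 5 has {1,3,5,6,7}; column 4 has {1,2}; that leaves 4.
At row 5, column 6: row 5 has {1,3,4,5,6,7}; column 6 has {3,5,7}; that leaves 2.
At row 6, column 1: row 6 has {7}; column 1 has {1,3,4,5,6,7}; that leaves 2.
At row 7, column 6: row 7 has {1,2,4,7}; column 6 has {2,3,5,7}; that leaves 6.
At row 1, column 4: row 1 has {1,3,5,6}; column 4 has {1,2,4}; that leaves 7.
At row 4, column 4: row 4 has {1,2,4,5,6,7}; column 4 has {1,2,4,7}; that leaves 3.

3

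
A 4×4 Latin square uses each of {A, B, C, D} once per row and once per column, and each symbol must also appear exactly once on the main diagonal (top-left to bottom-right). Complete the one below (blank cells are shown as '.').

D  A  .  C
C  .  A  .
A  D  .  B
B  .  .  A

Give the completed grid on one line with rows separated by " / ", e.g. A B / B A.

D A B C / C B A D / A D C B / B C D A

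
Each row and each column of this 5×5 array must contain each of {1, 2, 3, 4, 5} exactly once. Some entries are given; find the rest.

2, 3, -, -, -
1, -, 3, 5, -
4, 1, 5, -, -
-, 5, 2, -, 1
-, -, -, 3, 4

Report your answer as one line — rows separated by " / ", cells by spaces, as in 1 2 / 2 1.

row 1 has {2,3}; column 5 has {1,4} — only 5 is left for (r1,c5).
row 2 has {1,3,5}; column 5 has {1,4,5} — only 2 is left for (r2,c5).
row 3 has {1,4,5}; column 4 has {3,5} — only 2 is left for (r3,c4).
row 3 has {1,2,4,5}; column 5 has {1,2,4,5} — only 3 is left for (r3,c5).
row 4 has {1,2,5}; column 1 has {1,2,4} — only 3 is left for (r4,c1).
row 4 has {1,2,3,5}; column 4 has {2,3,5} — only 4 is left for (r4,c4).
row 5 has {3,4}; column 1 has {1,2,3,4} — only 5 is left for (r5,c1).
row 5 has {3,4,5}; column 2 has {1,3,5} — only 2 is left for (r5,c2).
row 5 has {2,3,4,5}; column 3 has {2,3,5} — only 1 is left for (r5,c3).
row 1 has {2,3,5}; column 3 has {1,2,3,5} — only 4 is left for (r1,c3).
row 1 has {2,3,4,5}; column 4 has {2,3,4,5} — only 1 is left for (r1,c4).
row 2 has {1,2,3,5}; column 2 has {1,2,3,5} — only 4 is left for (r2,c2).

2 3 4 1 5 / 1 4 3 5 2 / 4 1 5 2 3 / 3 5 2 4 1 / 5 2 1 3 4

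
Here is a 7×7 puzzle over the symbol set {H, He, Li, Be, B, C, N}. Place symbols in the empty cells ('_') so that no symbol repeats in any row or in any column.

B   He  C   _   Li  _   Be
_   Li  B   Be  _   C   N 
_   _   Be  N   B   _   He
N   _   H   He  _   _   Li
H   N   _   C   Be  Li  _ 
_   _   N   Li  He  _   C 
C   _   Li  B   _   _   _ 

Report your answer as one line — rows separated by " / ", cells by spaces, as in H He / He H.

B He C H Li N Be / He Li B Be H C N / Li C Be N B H He / N B H He C Be Li / H N He C Be Li B / Be H N Li He B C / C Be Li B N He H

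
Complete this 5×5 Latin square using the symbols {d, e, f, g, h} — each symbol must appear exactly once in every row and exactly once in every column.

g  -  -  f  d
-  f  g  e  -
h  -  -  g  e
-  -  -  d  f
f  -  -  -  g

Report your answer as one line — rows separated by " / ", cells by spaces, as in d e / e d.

(r2,c1): row 2 has {e,f,g}; column 1 has {f,g,h}, so it must be d.
(r2,c5): row 2 has {d,e,f,g}; column 5 has {d,e,f,g}, so it must be h.
(r3,c2): row 3 has {e,g,h}; column 2 has {f}, so it must be d.
(r3,c3): row 3 has {d,e,g,h}; column 3 has {g}, so it must be f.
(r4,c1): row 4 has {d,f}; column 1 has {d,f,g,h}, so it must be e.
(r4,c3): row 4 has {d,e,f}; column 3 has {f,g}, so it must be h.
(r5,c4): row 5 has {f,g}; column 4 has {d,e,f,g}, so it must be h.
(r1,c3): row 1 has {d,f,g}; column 3 has {f,g,h}, so it must be e.
(r4,c2): row 4 has {d,e,f,h}; column 2 has {d,f}, so it must be g.
(r5,c2): row 5 has {f,g,h}; column 2 has {d,f,g}, so it must be e.
(r5,c3): row 5 has {e,f,g,h}; column 3 has {e,f,g,h}, so it must be d.
(r1,c2): row 1 has {d,e,f,g}; column 2 has {d,e,f,g}, so it must be h.

g h e f d / d f g e h / h d f g e / e g h d f / f e d h g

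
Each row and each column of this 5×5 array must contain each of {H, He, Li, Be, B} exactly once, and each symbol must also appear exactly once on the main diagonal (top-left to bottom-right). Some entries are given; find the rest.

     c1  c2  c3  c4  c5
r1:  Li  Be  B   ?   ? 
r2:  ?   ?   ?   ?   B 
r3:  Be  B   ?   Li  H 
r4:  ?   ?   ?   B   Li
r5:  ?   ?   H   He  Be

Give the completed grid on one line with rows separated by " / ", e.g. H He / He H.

Li Be B H He / He H Li Be B / Be B He Li H / H He Be B Li / B Li H He Be

(r1,c4) = H
(r1,c5) = He
(r2,c4) = Be
(r3,c3) = He
(r4,c3) = Be
(r5,c1) = B
(r5,c2) = Li
(r2,c2) = H
(r2,c3) = Li
(r4,c2) = He
(r2,c1) = He
(r4,c1) = H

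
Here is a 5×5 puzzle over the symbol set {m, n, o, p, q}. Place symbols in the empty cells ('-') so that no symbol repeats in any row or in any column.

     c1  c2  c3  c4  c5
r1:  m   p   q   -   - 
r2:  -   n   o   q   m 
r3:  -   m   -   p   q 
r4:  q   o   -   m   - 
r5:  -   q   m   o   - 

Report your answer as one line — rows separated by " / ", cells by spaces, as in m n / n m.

m p q n o / p n o q m / o m n p q / q o p m n / n q m o p

(r1,c4) = n
(r1,c5) = o
(r2,c1) = p
(r3,c3) = n
(r4,c3) = p
(r4,c5) = n
(r5,c1) = n
(r5,c5) = p
(r3,c1) = o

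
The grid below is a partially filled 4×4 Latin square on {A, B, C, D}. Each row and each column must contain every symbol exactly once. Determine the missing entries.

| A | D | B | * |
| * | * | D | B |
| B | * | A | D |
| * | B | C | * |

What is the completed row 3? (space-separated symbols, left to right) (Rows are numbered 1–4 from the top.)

(r1,c4) = C
(r2,c1) = C
(r2,c2) = A
(r3,c2) = C

B C A D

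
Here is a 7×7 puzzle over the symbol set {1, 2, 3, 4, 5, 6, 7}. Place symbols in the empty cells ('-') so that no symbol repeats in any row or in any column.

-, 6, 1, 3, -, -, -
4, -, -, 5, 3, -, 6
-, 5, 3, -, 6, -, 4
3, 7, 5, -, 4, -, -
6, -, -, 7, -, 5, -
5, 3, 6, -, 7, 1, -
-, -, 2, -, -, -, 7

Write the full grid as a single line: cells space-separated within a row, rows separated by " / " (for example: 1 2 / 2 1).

7 6 1 3 2 4 5 / 4 1 7 5 3 2 6 / 2 5 3 1 6 7 4 / 3 7 5 2 4 6 1 / 6 2 4 7 1 5 3 / 5 3 6 4 7 1 2 / 1 4 2 6 5 3 7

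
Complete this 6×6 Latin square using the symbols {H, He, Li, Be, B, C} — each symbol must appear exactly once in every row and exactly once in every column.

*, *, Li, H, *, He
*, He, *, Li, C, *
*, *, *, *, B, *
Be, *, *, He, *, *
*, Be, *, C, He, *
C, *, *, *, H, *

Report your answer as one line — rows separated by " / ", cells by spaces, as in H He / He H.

B C Li H Be He / H He Be Li C B / He H C Be B Li / Be B H He Li C / Li Be B C He H / C Li He B H Be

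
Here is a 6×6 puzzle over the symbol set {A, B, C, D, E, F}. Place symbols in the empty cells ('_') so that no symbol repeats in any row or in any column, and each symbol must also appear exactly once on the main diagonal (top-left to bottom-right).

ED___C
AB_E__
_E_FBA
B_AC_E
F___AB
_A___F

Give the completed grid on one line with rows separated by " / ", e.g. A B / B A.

row 1 has {C,D,E}; column 5 has {A,B} — only F is left for (r1,c5).
row 2 has {A,B,E}; column 6 has {A,B,C,E,F} — only D is left for (r2,c6).
row 3 has {A,B,E,F}; column 3 has {A}; the diagonal has {A,B,C,E,F} — only D is left for (r3,c3).
row 4 has {A,B,C,E}; column 2 has {A,B,D,E} — only F is left for (r4,c2).
row 4 has {A,B,C,E,F}; column 5 has {A,B,F} — only D is left for (r4,c5).
row 5 has {A,B,F}; column 2 has {A,B,D,E,F} — only C is left for (r5,c2).
row 5 has {A,B,C,F}; column 3 has {A,D} — only E is left for (r5,c3).
row 5 has {A,B,C,E,F}; column 4 has {C,E,F} — only D is left for (r5,c4).
row 6 has {A,F}; column 4 has {C,D,E,F} — only B is left for (r6,c4).
row 1 has {C,D,E,F}; column 3 has {A,D,E} — only B is left for (r1,c3).
row 1 has {B,C,D,E,F}; column 4 has {B,C,D,E,F} — only A is left for (r1,c4).
row 2 has {A,B,D,E}; column 5 has {A,B,D,F} — only C is left for (r2,c5).
row 3 has {A,B,D,E,F}; column 1 has {A,B,E,F} — only C is left for (r3,c1).
row 6 has {A,B,F}; column 1 has {A,B,C,E,F} — only D is left for (r6,c1).
row 6 has {A,B,D,F}; column 3 has {A,B,D,E} — only C is left for (r6,c3).
row 6 has {A,B,C,D,F}; column 5 has {A,B,C,D,F} — only E is left for (r6,c5).
row 2 has {A,B,C,D,E}; column 3 has {A,B,C,D,E} — only F is left for (r2,c3).

E D B A F C / A B F E C D / C E D F B A / B F A C D E / F C E D A B / D A C B E F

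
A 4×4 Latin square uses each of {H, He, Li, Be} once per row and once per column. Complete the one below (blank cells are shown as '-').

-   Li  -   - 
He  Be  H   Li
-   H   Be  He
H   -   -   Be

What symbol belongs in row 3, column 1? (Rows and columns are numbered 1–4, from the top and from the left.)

Li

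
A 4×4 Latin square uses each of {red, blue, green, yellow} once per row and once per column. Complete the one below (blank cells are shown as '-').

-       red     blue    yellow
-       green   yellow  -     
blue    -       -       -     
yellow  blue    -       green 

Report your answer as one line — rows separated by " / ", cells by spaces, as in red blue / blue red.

green red blue yellow / red green yellow blue / blue yellow green red / yellow blue red green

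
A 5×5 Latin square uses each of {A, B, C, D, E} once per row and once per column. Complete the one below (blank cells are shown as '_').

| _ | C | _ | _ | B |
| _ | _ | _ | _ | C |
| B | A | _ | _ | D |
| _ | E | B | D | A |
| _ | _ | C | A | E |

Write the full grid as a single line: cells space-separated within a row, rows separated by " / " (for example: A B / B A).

A C D E B / E D A B C / B A E C D / C E B D A / D B C A E

row 1 has {B,C}; column 4 has {A,D} — only E is left for (r1,c4).
row 2 has {C}; column 4 has {A,D,E} — only B is left for (r2,c4).
row 3 has {A,B,D}; column 3 has {B,C} — only E is left for (r3,c3).
row 3 has {A,B,D,E}; column 4 has {A,B,D,E} — only C is left for (r3,c4).
row 4 has {A,B,D,E}; column 1 has {B} — only C is left for (r4,c1).
row 5 has {A,C,E}; column 1 has {B,C} — only D is left for (r5,c1).
row 5 has {A,C,D,E}; column 2 has {A,C,E} — only B is left for (r5,c2).
row 1 has {B,C,E}; column 1 has {B,C,D} — only A is left for (r1,c1).
row 1 has {A,B,C,E}; column 3 has {B,C,E} — only D is left for (r1,c3).
row 2 has {B,C}; column 1 has {A,B,C,D} — only E is left for (r2,c1).
row 2 has {B,C,E}; column 2 has {A,B,C,E} — only D is left for (r2,c2).
row 2 has {B,C,D,E}; column 3 has {B,C,D,E} — only A is left for (r2,c3).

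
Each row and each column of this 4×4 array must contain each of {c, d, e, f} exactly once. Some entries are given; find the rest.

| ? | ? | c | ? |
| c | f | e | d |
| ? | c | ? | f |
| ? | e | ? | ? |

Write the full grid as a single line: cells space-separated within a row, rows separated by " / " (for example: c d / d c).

row 1 has {c}; column 2 has {c,e,f} — only d is left for (r1,c2).
row 1 has {c,d}; column 4 has {d,f} — only e is left for (r1,c4).
row 3 has {c,f}; column 3 has {c,e} — only d is left for (r3,c3).
row 4 has {e}; column 3 has {c,d,e} — only f is left for (r4,c3).
row 4 has {e,f}; column 4 has {d,e,f} — only c is left for (r4,c4).
row 1 has {c,d,e}; column 1 has {c} — only f is left for (r1,c1).
row 3 has {c,d,f}; column 1 has {c,f} — only e is left for (r3,c1).
row 4 has {c,e,f}; column 1 has {c,e,f} — only d is left for (r4,c1).

f d c e / c f e d / e c d f / d e f c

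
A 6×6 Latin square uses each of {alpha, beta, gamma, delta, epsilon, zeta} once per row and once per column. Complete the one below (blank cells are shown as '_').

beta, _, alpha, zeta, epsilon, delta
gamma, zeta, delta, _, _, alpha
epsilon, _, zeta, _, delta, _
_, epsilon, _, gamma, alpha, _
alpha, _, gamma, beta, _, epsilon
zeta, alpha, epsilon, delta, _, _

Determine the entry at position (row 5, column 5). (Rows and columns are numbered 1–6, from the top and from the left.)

zeta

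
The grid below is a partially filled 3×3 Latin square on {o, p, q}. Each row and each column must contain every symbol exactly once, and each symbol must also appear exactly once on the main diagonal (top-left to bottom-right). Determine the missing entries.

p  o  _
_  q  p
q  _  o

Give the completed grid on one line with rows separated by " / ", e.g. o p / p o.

p o q / o q p / q p o

(r1,c3): row 1 has {o,p}; column 3 has {o,p}, so it must be q.
(r2,c1): row 2 has {p,q}; column 1 has {p,q}, so it must be o.
(r3,c2): row 3 has {o,q}; column 2 has {o,q}, so it must be p.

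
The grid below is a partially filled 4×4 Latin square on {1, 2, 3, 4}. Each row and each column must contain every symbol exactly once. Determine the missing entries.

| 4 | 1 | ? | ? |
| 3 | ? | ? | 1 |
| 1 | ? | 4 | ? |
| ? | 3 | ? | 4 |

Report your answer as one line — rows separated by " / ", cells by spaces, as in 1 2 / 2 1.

4 1 3 2 / 3 4 2 1 / 1 2 4 3 / 2 3 1 4

(r2,c3): row 2 has {1,3}; column 3 has {4}, so it must be 2.
(r3,c2): row 3 has {1,4}; column 2 has {1,3}, so it must be 2.
(r3,c4): row 3 has {1,2,4}; column 4 has {1,4}, so it must be 3.
(r4,c1): row 4 has {3,4}; column 1 has {1,3,4}, so it must be 2.
(r4,c3): row 4 has {2,3,4}; column 3 has {2,4}, so it must be 1.
(r1,c3): row 1 has {1,4}; column 3 has {1,2,4}, so it must be 3.
(r1,c4): row 1 has {1,3,4}; column 4 has {1,3,4}, so it must be 2.
(r2,c2): row 2 has {1,2,3}; column 2 has {1,2,3}, so it must be 4.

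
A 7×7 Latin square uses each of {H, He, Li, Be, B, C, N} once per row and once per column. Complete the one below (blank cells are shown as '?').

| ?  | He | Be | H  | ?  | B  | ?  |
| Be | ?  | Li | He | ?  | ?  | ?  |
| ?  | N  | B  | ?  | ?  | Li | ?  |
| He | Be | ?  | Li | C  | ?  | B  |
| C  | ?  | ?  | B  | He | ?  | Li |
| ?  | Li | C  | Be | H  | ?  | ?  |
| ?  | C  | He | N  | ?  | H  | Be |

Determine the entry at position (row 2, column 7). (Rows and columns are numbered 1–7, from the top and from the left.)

(r3,c1) = H
(r3,c4) = C
(r3,c5) = Be
(r3,c7) = He
(r4,c6) = N
(r5,c2) = H
(r5,c3) = N
(r5,c6) = Be
(r6,c6) = He
(r6,c7) = N
(r1,c7) = C
(r2,c2) = B
(r2,c5) = N
(r2,c6) = C
(r2,c7) = H

H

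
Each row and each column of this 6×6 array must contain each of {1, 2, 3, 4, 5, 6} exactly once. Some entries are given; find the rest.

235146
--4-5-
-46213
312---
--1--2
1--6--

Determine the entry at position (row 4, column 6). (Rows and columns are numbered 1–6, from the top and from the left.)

5

(r2,c1) = 6
(r2,c2) = 2
(r2,c4) = 3
(r2,c6) = 1
(r3,c1) = 5
(r4,c5) = 6
(r5,c1) = 4
(r5,c4) = 5
(r5,c5) = 3
(r6,c2) = 5
(r6,c3) = 3
(r6,c5) = 2
(r6,c6) = 4
(r4,c4) = 4
(r4,c6) = 5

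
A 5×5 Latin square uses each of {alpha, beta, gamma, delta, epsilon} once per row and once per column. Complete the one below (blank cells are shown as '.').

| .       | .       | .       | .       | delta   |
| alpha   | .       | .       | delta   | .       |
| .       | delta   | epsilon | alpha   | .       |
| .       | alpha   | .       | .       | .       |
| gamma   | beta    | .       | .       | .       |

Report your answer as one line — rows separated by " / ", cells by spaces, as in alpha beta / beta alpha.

epsilon gamma alpha beta delta / alpha epsilon gamma delta beta / beta delta epsilon alpha gamma / delta alpha beta gamma epsilon / gamma beta delta epsilon alpha

(r3,c1) = beta
(r3,c5) = gamma
(r5,c4) = epsilon
(r5,c5) = alpha
(r1,c1) = epsilon
(r1,c2) = gamma
(r1,c4) = beta
(r2,c2) = epsilon
(r2,c5) = beta
(r4,c1) = delta
(r4,c4) = gamma
(r4,c5) = epsilon
(r5,c3) = delta
(r1,c3) = alpha
(r2,c3) = gamma
(r4,c3) = beta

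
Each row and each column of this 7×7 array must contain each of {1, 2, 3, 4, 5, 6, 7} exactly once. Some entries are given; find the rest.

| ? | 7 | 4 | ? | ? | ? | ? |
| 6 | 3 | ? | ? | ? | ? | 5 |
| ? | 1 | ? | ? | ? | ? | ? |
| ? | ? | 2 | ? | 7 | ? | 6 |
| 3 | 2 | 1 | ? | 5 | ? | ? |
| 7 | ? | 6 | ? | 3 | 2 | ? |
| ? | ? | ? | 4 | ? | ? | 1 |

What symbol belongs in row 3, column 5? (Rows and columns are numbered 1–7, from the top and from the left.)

At row 2, column 3: row 2 has {3,5,6}; column 3 has {1,2,4,6}; that leaves 7.
At row 6, column 7: row 6 has {2,3,6,7}; column 7 has {1,5,6}; that leaves 4.
At row 5, column 7: row 5 has {1,2,3,5}; column 7 has {1,4,5,6}; that leaves 7.
At row 6, column 2: row 6 has {2,3,4,6,7}; column 2 has {1,2,3,7}; that leaves 5.
At row 6, column 4: row 6 has {2,3,4,5,6,7}; column 4 has {4}; that leaves 1.
At row 7, column 2: row 7 has {1,4}; column 2 has {1,2,3,5,7}; that leaves 6.
At row 7, column 5: row 7 has {1,4,6}; column 5 has {3,5,7}; that leaves 2.
At row 2, column 4: row 2 has {3,5,6,7}; column 4 has {1,4}; that leaves 2.
At row 4, column 2: row 4 has {2,6,7}; column 2 has {1,2,3,5,6,7}; that leaves 4.
At row 5, column 4: row 5 has {1,2,3,5,7}; column 4 has {1,2,4}; that leaves 6.
At row 5, column 6: row 5 has {1,2,3,5,6,7}; column 6 has {2}; that leaves 4.
At row 7, column 1: row 7 has {1,2,4,6}; column 1 has {3,6,7}; that leaves 5.
At row 7, column 3: row 7 has {1,2,4,5,6}; column 3 has {1,2,4,6,7}; that leaves 3.
At row 7, column 6: row 7 has {1,2,3,4,5,6}; column 6 has {2,4}; that leaves 7.
At row 2, column 6: row 2 has {2,3,5,6,7}; column 6 has {2,4,7}; that leaves 1.
At row 3, column 3: row 3 has {1}; column 3 has {1,2,3,4,6,7}; that leaves 5.
At row 4, column 1: row 4 has {2,4,6,7}; column 1 has {3,5,6,7}; that leaves 1.
At row 1, column 1: row 1 has {4,7}; column 1 has {1,3,5,6,7}; that leaves 2.
At row 1, column 7: row 1 has {2,4,7}; column 7 has {1,4,5,6,7}; that leaves 3.
At row 2, column 5: row 2 has {1,2,3,5,6,7}; column 5 has {2,3,5,7}; that leaves 4.
At row 3, column 1: row 3 has {1,5}; column 1 has {1,2,3,5,6,7}; that leaves 4.
At row 3, column 5: row 3 has {1,4,5}; column 5 has {2,3,4,5,7}; that leaves 6.

6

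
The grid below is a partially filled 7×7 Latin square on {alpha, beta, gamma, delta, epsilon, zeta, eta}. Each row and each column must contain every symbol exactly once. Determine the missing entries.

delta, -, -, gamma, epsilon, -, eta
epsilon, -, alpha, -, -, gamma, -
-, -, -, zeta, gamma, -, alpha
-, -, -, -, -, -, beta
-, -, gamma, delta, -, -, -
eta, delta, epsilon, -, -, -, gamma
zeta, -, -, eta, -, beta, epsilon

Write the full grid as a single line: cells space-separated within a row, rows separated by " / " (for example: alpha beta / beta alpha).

row 2 has {alpha,gamma,epsilon}; column 4 has {gamma,delta,zeta,eta} — only beta is left for (r2,c4).
row 3 has {alpha,gamma,zeta}; column 1 has {delta,epsilon,zeta,eta} — only beta is left for (r3,c1).
row 5 has {gamma,delta}; column 1 has {beta,delta,epsilon,zeta,eta} — only alpha is left for (r5,c1).
row 5 has {alpha,gamma,delta}; column 7 has {alpha,beta,gamma,epsilon,eta} — only zeta is left for (r5,c7).
row 6 has {gamma,delta,epsilon,eta}; column 4 has {beta,gamma,delta,zeta,eta} — only alpha is left for (r6,c4).
row 6 has {alpha,gamma,delta,epsilon,eta}; column 6 has {beta,gamma} — only zeta is left for (r6,c6).
row 7 has {beta,epsilon,zeta,eta}; column 3 has {alpha,gamma,epsilon} — only delta is left for (r7,c3).
row 7 has {beta,delta,epsilon,zeta,eta}; column 5 has {gamma,epsilon} — only alpha is left for (r7,c5).
row 1 has {gamma,delta,epsilon,eta}; column 6 has {beta,gamma,zeta} — only alpha is left for (r1,c6).
row 2 has {alpha,beta,gamma,epsilon}; column 7 has {alpha,beta,gamma,epsilon,zeta,eta} — only delta is left for (r2,c7).
row 3 has {alpha,beta,gamma,zeta}; column 3 has {alpha,gamma,delta,epsilon} — only eta is left for (r3,c3).
row 4 has {beta}; column 1 has {alpha,beta,delta,epsilon,zeta,eta} — only gamma is left for (r4,c1).
row 4 has {beta,gamma}; column 3 has {alpha,gamma,delta,epsilon,eta} — only zeta is left for (r4,c3).
row 4 has {beta,gamma,zeta}; column 4 has {alpha,beta,gamma,delta,zeta,eta} — only epsilon is left for (r4,c4).
row 6 has {alpha,gamma,delta,epsilon,zeta,eta}; column 5 has {alpha,gamma,epsilon} — only beta is left for (r6,c5).
row 7 has {alpha,beta,delta,epsilon,zeta,eta}; column 2 has {delta} — only gamma is left for (r7,c2).
row 1 has {alpha,gamma,delta,epsilon,eta}; column 3 has {alpha,gamma,delta,epsilon,zeta,eta} — only beta is left for (r1,c3).
row 3 has {alpha,beta,gamma,zeta,eta}; column 2 has {gamma,delta} — only epsilon is left for (r3,c2).
row 3 has {alpha,beta,gamma,epsilon,zeta,eta}; column 6 has {alpha,beta,gamma,zeta} — only delta is left for (r3,c6).
row 4 has {beta,gamma,epsilon,zeta}; column 6 has {alpha,beta,gamma,delta,zeta} — only eta is left for (r4,c6).
row 5 has {alpha,gamma,delta,zeta}; column 5 has {alpha,beta,gamma,epsilon} — only eta is left for (r5,c5).
row 5 has {alpha,gamma,delta,zeta,eta}; column 6 has {alpha,beta,gamma,delta,zeta,eta} — only epsilon is left for (r5,c6).
row 1 has {alpha,beta,gamma,delta,epsilon,eta}; column 2 has {gamma,delta,epsilon} — only zeta is left for (r1,c2).
row 2 has {alpha,beta,gamma,delta,epsilon}; column 2 has {gamma,delta,epsilon,zeta} — only eta is left for (r2,c2).
row 2 has {alpha,beta,gamma,delta,epsilon,eta}; column 5 has {alpha,beta,gamma,epsilon,eta} — only zeta is left for (r2,c5).
row 4 has {beta,gamma,epsilon,zeta,eta}; column 2 has {gamma,delta,epsilon,zeta,eta} — only alpha is left for (r4,c2).
row 4 has {alpha,beta,gamma,epsilon,zeta,eta}; column 5 has {alpha,beta,gamma,epsilon,zeta,eta} — only delta is left for (r4,c5).
row 5 has {alpha,gamma,delta,epsilon,zeta,eta}; column 2 has {alpha,gamma,delta,epsilon,zeta,eta} — only beta is left for (r5,c2).

delta zeta beta gamma epsilon alpha eta / epsilon eta alpha beta zeta gamma delta / beta epsilon eta zeta gamma delta alpha / gamma alpha zeta epsilon delta eta beta / alpha beta gamma delta eta epsilon zeta / eta delta epsilon alpha beta zeta gamma / zeta gamma delta eta alpha beta epsilon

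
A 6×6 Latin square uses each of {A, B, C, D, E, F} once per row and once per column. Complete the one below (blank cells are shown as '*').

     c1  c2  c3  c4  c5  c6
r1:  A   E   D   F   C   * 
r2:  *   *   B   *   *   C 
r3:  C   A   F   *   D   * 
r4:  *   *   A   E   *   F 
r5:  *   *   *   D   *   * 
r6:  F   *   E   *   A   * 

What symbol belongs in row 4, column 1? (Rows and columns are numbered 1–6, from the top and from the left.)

D

Cell (r1,c6): row 1 has {A,C,D,E,F}; column 6 has {C,F} → B.
Cell (r2,c4): row 2 has {B,C}; column 4 has {D,E,F} → A.
Cell (r3,c4): row 3 has {A,C,D,F}; column 4 has {A,D,E,F} → B.
Cell (r3,c6): row 3 has {A,B,C,D,F}; column 6 has {B,C,F} → E.
Cell (r4,c5): row 4 has {A,E,F}; column 5 has {A,C,D} → B.
Cell (r5,c3): row 5 has {D}; column 3 has {A,B,D,E,F} → C.
Cell (r5,c6): row 5 has {C,D}; column 6 has {B,C,E,F} → A.
Cell (r6,c4): row 6 has {A,E,F}; column 4 has {A,B,D,E,F} → C.
Cell (r6,c6): row 6 has {A,C,E,F}; column 6 has {A,B,C,E,F} → D.
Cell (r4,c1): row 4 has {A,B,E,F}; column 1 has {A,C,F} → D.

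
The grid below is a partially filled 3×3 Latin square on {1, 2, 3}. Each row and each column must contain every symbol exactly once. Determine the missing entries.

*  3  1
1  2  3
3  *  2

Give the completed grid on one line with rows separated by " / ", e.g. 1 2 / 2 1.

At row 1, column 1: row 1 has {1,3}; column 1 has {1,3}; that leaves 2.
At row 3, column 2: row 3 has {2,3}; column 2 has {2,3}; that leaves 1.

2 3 1 / 1 2 3 / 3 1 2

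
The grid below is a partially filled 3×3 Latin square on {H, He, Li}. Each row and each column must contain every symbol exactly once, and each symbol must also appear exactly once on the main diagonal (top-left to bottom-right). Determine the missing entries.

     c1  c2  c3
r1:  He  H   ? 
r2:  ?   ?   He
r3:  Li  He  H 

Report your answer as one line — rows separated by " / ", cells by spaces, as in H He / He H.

He H Li / H Li He / Li He H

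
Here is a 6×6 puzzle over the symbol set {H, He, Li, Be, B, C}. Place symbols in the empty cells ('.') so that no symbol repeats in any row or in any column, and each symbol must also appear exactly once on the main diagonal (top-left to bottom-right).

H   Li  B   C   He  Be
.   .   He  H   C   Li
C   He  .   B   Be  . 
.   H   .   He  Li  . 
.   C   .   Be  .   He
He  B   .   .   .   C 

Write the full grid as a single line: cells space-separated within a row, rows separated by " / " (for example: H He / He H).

H Li B C He Be / B Be He H C Li / C He Li B Be H / Be H C He Li B / Li C H Be B He / He B Be Li H C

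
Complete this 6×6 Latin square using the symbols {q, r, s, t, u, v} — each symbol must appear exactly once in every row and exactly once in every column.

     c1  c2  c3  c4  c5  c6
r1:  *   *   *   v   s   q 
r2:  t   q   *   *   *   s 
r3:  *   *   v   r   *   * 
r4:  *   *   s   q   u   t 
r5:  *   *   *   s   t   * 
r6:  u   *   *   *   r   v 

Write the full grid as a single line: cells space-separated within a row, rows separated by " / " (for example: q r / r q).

(r1,c1) = r
(r2,c4) = u
(r2,c5) = v
(r3,c5) = q
(r3,c6) = u
(r4,c1) = v
(r4,c2) = r
(r5,c1) = q
(r5,c6) = r
(r6,c4) = t
(r2,c3) = r
(r3,c1) = s
(r3,c2) = t
(r5,c3) = u
(r6,c2) = s
(r6,c3) = q
(r1,c2) = u
(r1,c3) = t
(r5,c2) = v

r u t v s q / t q r u v s / s t v r q u / v r s q u t / q v u s t r / u s q t r v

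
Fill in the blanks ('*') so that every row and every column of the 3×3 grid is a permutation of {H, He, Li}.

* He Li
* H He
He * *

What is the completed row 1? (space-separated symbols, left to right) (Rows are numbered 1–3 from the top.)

H He Li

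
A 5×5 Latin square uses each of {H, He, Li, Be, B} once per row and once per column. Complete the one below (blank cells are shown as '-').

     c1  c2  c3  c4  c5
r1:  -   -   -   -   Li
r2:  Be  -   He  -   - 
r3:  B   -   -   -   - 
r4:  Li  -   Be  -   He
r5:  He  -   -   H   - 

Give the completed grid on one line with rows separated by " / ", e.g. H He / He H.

H He B Be Li / Be B He Li H / B Li H He Be / Li H Be B He / He Be Li H B

(r1,c1) = H
(r1,c3) = B
(r4,c4) = B
(r5,c3) = Li
(r2,c4) = Li
(r3,c3) = H
(r3,c5) = Be
(r4,c2) = H
(r5,c5) = B
(r2,c2) = B
(r2,c5) = H
(r3,c4) = He
(r5,c2) = Be
(r1,c2) = He
(r1,c4) = Be
(r3,c2) = Li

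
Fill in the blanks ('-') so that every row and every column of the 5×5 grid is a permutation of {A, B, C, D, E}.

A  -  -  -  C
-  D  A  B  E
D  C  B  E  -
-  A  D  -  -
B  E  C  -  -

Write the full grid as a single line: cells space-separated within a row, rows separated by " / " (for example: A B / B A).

A B E D C / C D A B E / D C B E A / E A D C B / B E C A D

row 1 has {A,C}; column 2 has {A,C,D,E} — only B is left for (r1,c2).
row 1 has {A,B,C}; column 3 has {A,B,C,D} — only E is left for (r1,c3).
row 1 has {A,B,C,E}; column 4 has {B,E} — only D is left for (r1,c4).
row 2 has {A,B,D,E}; column 1 has {A,B,D} — only C is left for (r2,c1).
row 3 has {B,C,D,E}; column 5 has {C,E} — only A is left for (r3,c5).
row 4 has {A,D}; column 1 has {A,B,C,D} — only E is left for (r4,c1).
row 4 has {A,D,E}; column 4 has {B,D,E} — only C is left for (r4,c4).
row 4 has {A,C,D,E}; column 5 has {A,C,E} — only B is left for (r4,c5).
row 5 has {B,C,E}; column 4 has {B,C,D,E} — only A is left for (r5,c4).
row 5 has {A,B,C,E}; column 5 has {A,B,C,E} — only D is left for (r5,c5).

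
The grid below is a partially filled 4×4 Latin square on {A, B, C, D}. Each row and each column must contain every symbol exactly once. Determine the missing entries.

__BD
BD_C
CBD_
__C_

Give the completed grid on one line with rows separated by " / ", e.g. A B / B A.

A C B D / B D A C / C B D A / D A C B

row 1 has {B,D}; column 1 has {B,C} — only A is left for (r1,c1).
row 1 has {A,B,D}; column 2 has {B,D} — only C is left for (r1,c2).
row 2 has {B,C,D}; column 3 has {B,C,D} — only A is left for (r2,c3).
row 3 has {B,C,D}; column 4 has {C,D} — only A is left for (r3,c4).
row 4 has {C}; column 1 has {A,B,C} — only D is left for (r4,c1).
row 4 has {C,D}; column 2 has {B,C,D} — only A is left for (r4,c2).
row 4 has {A,C,D}; column 4 has {A,C,D} — only B is left for (r4,c4).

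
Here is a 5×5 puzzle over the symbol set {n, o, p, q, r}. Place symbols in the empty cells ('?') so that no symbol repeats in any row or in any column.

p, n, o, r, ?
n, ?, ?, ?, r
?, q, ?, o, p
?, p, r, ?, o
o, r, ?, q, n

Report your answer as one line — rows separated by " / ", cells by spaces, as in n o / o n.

p n o r q / n o q p r / r q n o p / q p r n o / o r p q n

(r1,c5) = q
(r2,c2) = o
(r2,c4) = p
(r3,c1) = r
(r3,c3) = n
(r4,c1) = q
(r4,c4) = n
(r5,c3) = p
(r2,c3) = q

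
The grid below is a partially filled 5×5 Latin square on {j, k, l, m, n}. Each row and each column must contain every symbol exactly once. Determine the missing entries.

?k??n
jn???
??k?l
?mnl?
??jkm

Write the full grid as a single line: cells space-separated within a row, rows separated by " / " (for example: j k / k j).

l k m j n / j n l m k / m j k n l / k m n l j / n l j k m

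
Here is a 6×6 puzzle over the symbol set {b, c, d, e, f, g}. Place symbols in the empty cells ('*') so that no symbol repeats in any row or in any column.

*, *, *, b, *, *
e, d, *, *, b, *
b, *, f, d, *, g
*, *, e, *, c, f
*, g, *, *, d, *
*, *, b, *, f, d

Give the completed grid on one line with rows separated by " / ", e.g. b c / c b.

c f d b g e / e d g f b c / b c f d e g / d b e g c f / f g c e d b / g e b c f d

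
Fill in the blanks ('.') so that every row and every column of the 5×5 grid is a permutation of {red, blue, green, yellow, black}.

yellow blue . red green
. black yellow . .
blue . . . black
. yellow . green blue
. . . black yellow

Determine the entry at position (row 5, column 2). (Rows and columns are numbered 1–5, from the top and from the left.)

(r1,c3) = black
(r2,c4) = blue
(r2,c5) = red
(r3,c4) = yellow
(r4,c3) = red
(r2,c1) = green
(r3,c3) = green
(r4,c1) = black
(r5,c1) = red
(r5,c2) = green

green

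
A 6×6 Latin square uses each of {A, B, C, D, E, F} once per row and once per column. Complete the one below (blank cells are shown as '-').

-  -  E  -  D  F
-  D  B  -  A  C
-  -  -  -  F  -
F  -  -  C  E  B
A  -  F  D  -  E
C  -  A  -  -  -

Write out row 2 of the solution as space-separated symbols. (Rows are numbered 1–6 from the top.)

row 1 has {D,E,F}; column 1 has {A,C,F} — only B is left for (r1,c1).
row 1 has {B,D,E,F}; column 4 has {C,D} — only A is left for (r1,c4).
row 2 has {A,B,C,D}; column 1 has {A,B,C,F} — only E is left for (r2,c1).
row 2 has {A,B,C,D,E}; column 4 has {A,C,D} — only F is left for (r2,c4).

E D B F A C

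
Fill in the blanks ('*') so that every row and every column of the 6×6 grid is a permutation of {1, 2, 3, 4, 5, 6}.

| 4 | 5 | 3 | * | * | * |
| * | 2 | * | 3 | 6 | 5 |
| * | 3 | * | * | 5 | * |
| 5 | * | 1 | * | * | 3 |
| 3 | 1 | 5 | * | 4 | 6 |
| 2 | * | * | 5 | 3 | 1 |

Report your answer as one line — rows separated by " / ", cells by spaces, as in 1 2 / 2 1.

4 5 3 6 1 2 / 1 2 4 3 6 5 / 6 3 2 1 5 4 / 5 6 1 4 2 3 / 3 1 5 2 4 6 / 2 4 6 5 3 1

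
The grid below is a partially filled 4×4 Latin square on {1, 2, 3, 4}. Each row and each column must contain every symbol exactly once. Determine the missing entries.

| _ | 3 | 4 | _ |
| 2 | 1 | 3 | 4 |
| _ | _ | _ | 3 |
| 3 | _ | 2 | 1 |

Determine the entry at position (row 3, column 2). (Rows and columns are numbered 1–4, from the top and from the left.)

At row 1, column 1: row 1 has {3,4}; column 1 has {2,3}; that leaves 1.
At row 1, column 4: row 1 has {1,3,4}; column 4 has {1,3,4}; that leaves 2.
At row 3, column 1: row 3 has {3}; column 1 has {1,2,3}; that leaves 4.
At row 3, column 2: row 3 has {3,4}; column 2 has {1,3}; that leaves 2.

2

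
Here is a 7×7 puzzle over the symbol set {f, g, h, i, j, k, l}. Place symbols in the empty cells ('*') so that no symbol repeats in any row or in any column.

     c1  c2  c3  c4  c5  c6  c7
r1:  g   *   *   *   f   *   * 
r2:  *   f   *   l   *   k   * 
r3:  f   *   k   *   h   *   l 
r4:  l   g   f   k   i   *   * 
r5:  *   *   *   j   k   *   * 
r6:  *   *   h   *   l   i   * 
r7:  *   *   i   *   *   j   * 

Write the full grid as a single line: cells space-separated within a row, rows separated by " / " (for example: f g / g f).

g i j h f l k / h f g l j k i / f j k i h g l / l g f k i h j / i h l j k f g / j k h g l i f / k l i f g j h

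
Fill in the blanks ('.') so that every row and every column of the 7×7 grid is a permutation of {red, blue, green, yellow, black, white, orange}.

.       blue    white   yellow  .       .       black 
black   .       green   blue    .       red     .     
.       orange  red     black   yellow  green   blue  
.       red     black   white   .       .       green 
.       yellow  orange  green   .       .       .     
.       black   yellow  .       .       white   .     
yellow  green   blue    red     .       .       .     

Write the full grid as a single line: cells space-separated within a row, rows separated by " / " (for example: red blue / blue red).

Cell (r1,c6): row 1 has {blue,yellow,black,white}; column 6 has {red,green,white} → orange.
Cell (r2,c2): row 2 has {red,blue,green,black}; column 2 has {red,blue,green,yellow,black,orange} → white.
Cell (r2,c5): row 2 has {red,blue,green,black,white}; column 5 has {yellow} → orange.
Cell (r2,c7): row 2 has {red,blue,green,black,white,orange}; column 7 has {blue,green,black} → yellow.
Cell (r3,c1): row 3 has {red,blue,green,yellow,black,orange}; column 1 has {yellow,black} → white.
Cell (r4,c5): row 4 has {red,green,black,white}; column 5 has {yellow,orange} → blue.
Cell (r4,c6): row 4 has {red,blue,green,black,white}; column 6 has {red,green,white,orange} → yellow.
Cell (r6,c4): row 6 has {yellow,black,white}; column 4 has {red,blue,green,yellow,black,white} → orange.
Cell (r6,c7): row 6 has {yellow,black,white,orange}; column 7 has {blue,green,yellow,black} → red.
Cell (r7,c6): row 7 has {red,blue,green,yellow}; column 6 has {red,green,yellow,white,orange} → black.
Cell (r4,c1): row 4 has {red,blue,green,yellow,black,white}; column 1 has {yellow,black,white} → orange.
Cell (r5,c6): row 5 has {green,yellow,orange}; column 6 has {red,green,yellow,black,white,orange} → blue.
Cell (r5,c7): row 5 has {blue,green,yellow,orange}; column 7 has {red,blue,green,yellow,black} → white.
Cell (r6,c5): row 6 has {red,yellow,black,white,orange}; column 5 has {blue,yellow,orange} → green.
Cell (r7,c5): row 7 has {red,blue,green,yellow,black}; column 5 has {blue,green,yellow,orange} → white.
Cell (r7,c7): row 7 has {red,blue,green,yellow,black,white}; column 7 has {red,blue,green,yellow,black,white} → orange.
Cell (r1,c5): row 1 has {blue,yellow,black,white,orange}; column 5 has {blue,green,yellow,white,orange} → red.
Cell (r5,c1): row 5 has {blue,green,yellow,white,orange}; column 1 has {yellow,black,white,orange} → red.
Cell (r5,c5): row 5 has {red,blue,green,yellow,white,orange}; column 5 has {red,blue,green,yellow,white,orange} → black.
Cell (r6,c1): row 6 has {red,green,yellow,black,white,orange}; column 1 has {red,yellow,black,white,orange} → blue.
Cell (r1,c1): row 1 has {red,blue,yellow,black,white,orange}; column 1 has {red,blue,yellow,black,white,orange} → green.

green blue white yellow red orange black / black white green blue orange red yellow / white orange red black yellow green blue / orange red black white blue yellow green / red yellow orange green black blue white / blue black yellow orange green white red / yellow green blue red white black orange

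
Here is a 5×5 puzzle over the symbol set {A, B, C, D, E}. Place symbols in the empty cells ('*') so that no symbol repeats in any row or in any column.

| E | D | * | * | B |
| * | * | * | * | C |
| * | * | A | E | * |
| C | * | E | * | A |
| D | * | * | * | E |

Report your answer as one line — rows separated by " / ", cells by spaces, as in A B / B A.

E D C A B / A E D B C / B C A E D / C B E D A / D A B C E

Cell (r1,c3): row 1 has {B,D,E}; column 3 has {A,E} → C.
Cell (r1,c4): row 1 has {B,C,D,E}; column 4 has {E} → A.
Cell (r3,c1): row 3 has {A,E}; column 1 has {C,D,E} → B.
Cell (r3,c2): row 3 has {A,B,E}; column 2 has {D} → C.
Cell (r3,c5): row 3 has {A,B,C,E}; column 5 has {A,B,C,E} → D.
Cell (r4,c2): row 4 has {A,C,E}; column 2 has {C,D} → B.
Cell (r4,c4): row 4 has {A,B,C,E}; column 4 has {A,E} → D.
Cell (r5,c2): row 5 has {D,E}; column 2 has {B,C,D} → A.
Cell (r5,c3): row 5 has {A,D,E}; column 3 has {A,C,E} → B.
Cell (r5,c4): row 5 has {A,B,D,E}; column 4 has {A,D,E} → C.
Cell (r2,c1): row 2 has {C}; column 1 has {B,C,D,E} → A.
Cell (r2,c2): row 2 has {A,C}; column 2 has {A,B,C,D} → E.
Cell (r2,c3): row 2 has {A,C,E}; column 3 has {A,B,C,E} → D.
Cell (r2,c4): row 2 has {A,C,D,E}; column 4 has {A,C,D,E} → B.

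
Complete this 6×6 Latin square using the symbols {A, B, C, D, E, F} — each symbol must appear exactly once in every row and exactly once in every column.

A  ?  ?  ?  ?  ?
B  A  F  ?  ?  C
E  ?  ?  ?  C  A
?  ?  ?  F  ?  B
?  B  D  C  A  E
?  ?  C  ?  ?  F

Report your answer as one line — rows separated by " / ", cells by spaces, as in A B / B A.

A C E B F D / B A F E D C / E F B D C A / C D A F E B / F B D C A E / D E C A B F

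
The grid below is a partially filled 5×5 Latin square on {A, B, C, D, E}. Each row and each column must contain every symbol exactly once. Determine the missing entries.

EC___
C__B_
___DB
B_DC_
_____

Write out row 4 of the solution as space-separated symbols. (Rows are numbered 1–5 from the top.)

B A D C E

(r1,c4) = A
(r1,c5) = D
(r3,c1) = A
(r3,c2) = E
(r3,c3) = C
(r4,c2) = A
(r4,c5) = E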